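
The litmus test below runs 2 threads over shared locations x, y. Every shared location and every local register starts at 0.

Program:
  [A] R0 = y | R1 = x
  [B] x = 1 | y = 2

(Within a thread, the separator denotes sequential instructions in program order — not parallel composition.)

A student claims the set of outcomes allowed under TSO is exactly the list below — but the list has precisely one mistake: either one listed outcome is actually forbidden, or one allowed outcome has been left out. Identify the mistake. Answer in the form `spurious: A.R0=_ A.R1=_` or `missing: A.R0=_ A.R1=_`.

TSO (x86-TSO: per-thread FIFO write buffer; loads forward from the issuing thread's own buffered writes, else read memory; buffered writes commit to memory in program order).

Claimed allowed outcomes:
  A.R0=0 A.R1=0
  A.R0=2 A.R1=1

outcome vector order: (A.R0,A.R1)
under TSO → 0/0 0/1 2/1
TSO∖claimed = {0/1}

missing: A.R0=0 A.R1=1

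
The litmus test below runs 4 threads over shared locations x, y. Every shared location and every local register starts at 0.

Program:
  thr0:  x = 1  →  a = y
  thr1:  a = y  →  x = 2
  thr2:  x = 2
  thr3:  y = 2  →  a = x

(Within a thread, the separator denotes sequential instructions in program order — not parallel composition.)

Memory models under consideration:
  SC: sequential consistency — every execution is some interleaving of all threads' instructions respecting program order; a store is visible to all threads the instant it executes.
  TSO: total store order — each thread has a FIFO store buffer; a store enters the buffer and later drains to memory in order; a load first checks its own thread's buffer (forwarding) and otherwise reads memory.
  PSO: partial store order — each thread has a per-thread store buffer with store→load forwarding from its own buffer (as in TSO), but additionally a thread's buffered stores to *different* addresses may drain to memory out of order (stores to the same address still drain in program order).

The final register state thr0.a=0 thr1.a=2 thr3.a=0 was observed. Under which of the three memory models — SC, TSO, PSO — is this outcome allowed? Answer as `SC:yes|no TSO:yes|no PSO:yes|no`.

SC:no TSO:yes PSO:yes

outcome vector order: (thr0.a,thr1.a,thr3.a)
[SC] allowed = {0/0/1, 0/0/2, 0/2/1, 0/2/2, 2/0/0, 2/0/1, 2/0/2, 2/2/0, 2/2/1, 2/2/2}
[TSO] allowed = {0/0/0, 0/0/1, 0/0/2, 0/2/0, 0/2/1, 0/2/2, 2/0/0, 2/0/1, 2/0/2, 2/2/0, 2/2/1, 2/2/2}
[PSO] allowed = {0/0/0, 0/0/1, 0/0/2, 0/2/0, 0/2/1, 0/2/2, 2/0/0, 2/0/1, 2/0/2, 2/2/0, 2/2/1, 2/2/2}
target 0/2/0 ∈ {TSO,PSO}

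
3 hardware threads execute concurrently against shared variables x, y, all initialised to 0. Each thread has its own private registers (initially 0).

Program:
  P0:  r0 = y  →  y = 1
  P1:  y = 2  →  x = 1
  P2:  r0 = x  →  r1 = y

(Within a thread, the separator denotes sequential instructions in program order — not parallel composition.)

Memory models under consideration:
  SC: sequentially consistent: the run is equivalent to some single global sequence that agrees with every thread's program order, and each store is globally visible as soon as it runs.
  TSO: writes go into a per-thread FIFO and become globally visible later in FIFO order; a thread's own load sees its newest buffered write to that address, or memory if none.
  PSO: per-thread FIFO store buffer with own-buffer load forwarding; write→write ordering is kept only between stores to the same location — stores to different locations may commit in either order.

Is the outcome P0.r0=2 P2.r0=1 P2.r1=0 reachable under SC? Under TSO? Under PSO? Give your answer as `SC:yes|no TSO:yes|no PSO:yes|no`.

SC:no TSO:no PSO:yes

outcome vector order: (P0.r0,P2.r0,P2.r1)
SC (10): 000 001 002 011 012 200 201 202 211 212
TSO (10): 000 001 002 011 012 200 201 202 211 212
PSO (12): 000 001 002 010 011 012 200 201 202 210 211 212
target 210 ∈ {PSO}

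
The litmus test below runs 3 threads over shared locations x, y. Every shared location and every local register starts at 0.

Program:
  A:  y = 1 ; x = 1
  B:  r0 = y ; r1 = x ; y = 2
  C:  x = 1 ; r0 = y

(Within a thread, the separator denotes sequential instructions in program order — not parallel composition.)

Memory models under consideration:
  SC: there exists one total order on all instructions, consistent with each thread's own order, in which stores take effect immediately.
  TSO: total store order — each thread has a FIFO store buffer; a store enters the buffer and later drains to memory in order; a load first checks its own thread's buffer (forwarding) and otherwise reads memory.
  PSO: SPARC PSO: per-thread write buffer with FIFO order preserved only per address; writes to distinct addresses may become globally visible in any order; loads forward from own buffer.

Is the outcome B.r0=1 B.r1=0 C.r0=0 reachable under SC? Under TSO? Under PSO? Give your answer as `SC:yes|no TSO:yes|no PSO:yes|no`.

outcome vector order: (B.r0,B.r1,C.r0)
[SC] allowed = {(0,0,0); (0,0,1); (0,0,2); (0,1,0); (0,1,1); (0,1,2); (1,0,1); (1,0,2); (1,1,0); (1,1,1); (1,1,2)}
[TSO] allowed = {(0,0,0); (0,0,1); (0,0,2); (0,1,0); (0,1,1); (0,1,2); (1,0,0); (1,0,1); (1,0,2); (1,1,0); (1,1,1); (1,1,2)}
[PSO] allowed = {(0,0,0); (0,0,1); (0,0,2); (0,1,0); (0,1,1); (0,1,2); (1,0,0); (1,0,1); (1,0,2); (1,1,0); (1,1,1); (1,1,2)}
target (1,0,0) ∈ {TSO,PSO}

SC:no TSO:yes PSO:yes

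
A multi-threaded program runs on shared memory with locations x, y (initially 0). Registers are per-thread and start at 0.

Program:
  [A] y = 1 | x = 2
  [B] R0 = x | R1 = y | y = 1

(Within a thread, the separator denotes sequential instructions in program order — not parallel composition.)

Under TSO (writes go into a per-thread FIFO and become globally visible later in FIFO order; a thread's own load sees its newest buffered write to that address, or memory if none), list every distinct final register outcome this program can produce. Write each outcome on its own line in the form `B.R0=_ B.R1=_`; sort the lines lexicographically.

B.R0=0 B.R1=0
B.R0=0 B.R1=1
B.R0=2 B.R1=1

outcome vector order: (B.R0,B.R1)
|TSO outcomes| = 3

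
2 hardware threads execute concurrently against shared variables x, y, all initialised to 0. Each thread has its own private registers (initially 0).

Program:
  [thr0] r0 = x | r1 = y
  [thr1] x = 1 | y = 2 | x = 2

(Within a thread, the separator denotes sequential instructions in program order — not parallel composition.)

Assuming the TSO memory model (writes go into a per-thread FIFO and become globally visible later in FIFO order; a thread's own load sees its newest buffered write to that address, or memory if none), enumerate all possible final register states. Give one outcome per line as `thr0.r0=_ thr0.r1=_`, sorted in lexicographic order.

outcome vector order: (thr0.r0,thr0.r1)
|TSO outcomes| = 5

thr0.r0=0 thr0.r1=0
thr0.r0=0 thr0.r1=2
thr0.r0=1 thr0.r1=0
thr0.r0=1 thr0.r1=2
thr0.r0=2 thr0.r1=2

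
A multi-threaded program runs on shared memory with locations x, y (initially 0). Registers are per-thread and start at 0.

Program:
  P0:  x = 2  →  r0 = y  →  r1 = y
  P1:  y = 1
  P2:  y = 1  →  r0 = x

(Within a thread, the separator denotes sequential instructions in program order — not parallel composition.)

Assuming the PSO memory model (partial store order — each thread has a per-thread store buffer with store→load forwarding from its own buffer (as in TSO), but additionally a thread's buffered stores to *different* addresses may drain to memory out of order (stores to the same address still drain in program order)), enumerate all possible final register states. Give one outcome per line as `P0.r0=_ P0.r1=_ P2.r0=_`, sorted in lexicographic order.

outcome vector order: (P0.r0,P0.r1,P2.r0)
|PSO outcomes| = 6

P0.r0=0 P0.r1=0 P2.r0=0
P0.r0=0 P0.r1=0 P2.r0=2
P0.r0=0 P0.r1=1 P2.r0=0
P0.r0=0 P0.r1=1 P2.r0=2
P0.r0=1 P0.r1=1 P2.r0=0
P0.r0=1 P0.r1=1 P2.r0=2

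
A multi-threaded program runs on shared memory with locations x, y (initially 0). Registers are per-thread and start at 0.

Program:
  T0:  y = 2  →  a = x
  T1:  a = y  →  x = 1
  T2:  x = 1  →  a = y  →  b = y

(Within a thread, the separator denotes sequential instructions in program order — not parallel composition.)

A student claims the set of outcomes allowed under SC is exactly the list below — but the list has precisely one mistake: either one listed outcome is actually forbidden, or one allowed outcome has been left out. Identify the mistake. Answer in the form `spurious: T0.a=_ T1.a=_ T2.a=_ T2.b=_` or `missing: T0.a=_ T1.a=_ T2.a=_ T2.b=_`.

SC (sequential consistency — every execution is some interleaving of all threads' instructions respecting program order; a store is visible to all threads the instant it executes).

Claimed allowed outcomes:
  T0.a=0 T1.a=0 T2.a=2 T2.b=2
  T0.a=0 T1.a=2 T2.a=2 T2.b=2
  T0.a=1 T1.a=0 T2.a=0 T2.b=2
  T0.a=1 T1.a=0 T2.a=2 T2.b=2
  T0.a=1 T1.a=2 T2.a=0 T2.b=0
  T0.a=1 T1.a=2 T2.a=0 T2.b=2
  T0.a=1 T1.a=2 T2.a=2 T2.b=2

missing: T0.a=1 T1.a=0 T2.a=0 T2.b=0

outcome vector order: (T0.a,T1.a,T2.a,T2.b)
[SC] allowed = {<0 0 2 2>, <0 2 2 2>, <1 0 0 0>, <1 0 0 2>, <1 0 2 2>, <1 2 0 0>, <1 2 0 2>, <1 2 2 2>}
SC∖claimed = {<1 0 0 0>}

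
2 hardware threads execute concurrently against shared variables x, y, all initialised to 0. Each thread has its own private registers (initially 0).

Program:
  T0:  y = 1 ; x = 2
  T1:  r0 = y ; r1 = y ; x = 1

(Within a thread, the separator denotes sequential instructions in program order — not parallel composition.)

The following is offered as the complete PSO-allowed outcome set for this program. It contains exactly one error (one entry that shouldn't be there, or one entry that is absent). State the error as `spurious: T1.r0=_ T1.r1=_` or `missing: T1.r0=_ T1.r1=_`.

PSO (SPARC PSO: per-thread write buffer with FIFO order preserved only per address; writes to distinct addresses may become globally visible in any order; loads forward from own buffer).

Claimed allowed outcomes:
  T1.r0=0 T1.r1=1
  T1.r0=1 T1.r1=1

outcome vector order: (T1.r0,T1.r1)
under PSO → 00 01 11
PSO∖claimed = {00}

missing: T1.r0=0 T1.r1=0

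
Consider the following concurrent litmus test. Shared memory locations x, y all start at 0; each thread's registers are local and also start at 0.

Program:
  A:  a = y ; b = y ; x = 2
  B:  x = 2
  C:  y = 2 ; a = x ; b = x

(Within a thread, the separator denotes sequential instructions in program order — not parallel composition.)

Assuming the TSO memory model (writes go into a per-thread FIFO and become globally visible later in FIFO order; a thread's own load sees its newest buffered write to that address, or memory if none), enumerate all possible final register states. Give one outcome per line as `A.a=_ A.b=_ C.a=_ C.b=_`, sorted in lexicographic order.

A.a=0 A.b=0 C.a=0 C.b=0
A.a=0 A.b=0 C.a=0 C.b=2
A.a=0 A.b=0 C.a=2 C.b=2
A.a=0 A.b=2 C.a=0 C.b=0
A.a=0 A.b=2 C.a=0 C.b=2
A.a=0 A.b=2 C.a=2 C.b=2
A.a=2 A.b=2 C.a=0 C.b=0
A.a=2 A.b=2 C.a=0 C.b=2
A.a=2 A.b=2 C.a=2 C.b=2

outcome vector order: (A.a,A.b,C.a,C.b)
|TSO outcomes| = 9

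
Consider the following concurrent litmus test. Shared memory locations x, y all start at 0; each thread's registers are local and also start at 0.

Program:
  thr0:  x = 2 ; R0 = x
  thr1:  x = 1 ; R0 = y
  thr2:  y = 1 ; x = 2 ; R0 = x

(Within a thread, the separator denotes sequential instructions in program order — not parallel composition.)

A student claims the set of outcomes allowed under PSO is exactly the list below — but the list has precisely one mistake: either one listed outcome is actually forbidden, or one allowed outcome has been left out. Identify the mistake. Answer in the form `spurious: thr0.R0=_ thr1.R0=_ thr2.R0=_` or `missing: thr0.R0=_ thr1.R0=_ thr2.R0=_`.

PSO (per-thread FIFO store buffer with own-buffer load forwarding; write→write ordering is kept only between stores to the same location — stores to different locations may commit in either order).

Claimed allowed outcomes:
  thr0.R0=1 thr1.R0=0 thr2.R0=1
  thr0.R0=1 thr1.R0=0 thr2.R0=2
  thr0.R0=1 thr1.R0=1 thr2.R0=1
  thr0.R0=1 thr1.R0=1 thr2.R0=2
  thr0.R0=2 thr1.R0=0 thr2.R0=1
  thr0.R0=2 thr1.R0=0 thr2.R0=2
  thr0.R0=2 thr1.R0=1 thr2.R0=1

missing: thr0.R0=2 thr1.R0=1 thr2.R0=2

outcome vector order: (thr0.R0,thr1.R0,thr2.R0)
PSO: 8 outcomes — {(1,0,1), (1,0,2), (1,1,1), (1,1,2), (2,0,1), (2,0,2), (2,1,1), (2,1,2)}
PSO∖claimed = {(2,1,2)}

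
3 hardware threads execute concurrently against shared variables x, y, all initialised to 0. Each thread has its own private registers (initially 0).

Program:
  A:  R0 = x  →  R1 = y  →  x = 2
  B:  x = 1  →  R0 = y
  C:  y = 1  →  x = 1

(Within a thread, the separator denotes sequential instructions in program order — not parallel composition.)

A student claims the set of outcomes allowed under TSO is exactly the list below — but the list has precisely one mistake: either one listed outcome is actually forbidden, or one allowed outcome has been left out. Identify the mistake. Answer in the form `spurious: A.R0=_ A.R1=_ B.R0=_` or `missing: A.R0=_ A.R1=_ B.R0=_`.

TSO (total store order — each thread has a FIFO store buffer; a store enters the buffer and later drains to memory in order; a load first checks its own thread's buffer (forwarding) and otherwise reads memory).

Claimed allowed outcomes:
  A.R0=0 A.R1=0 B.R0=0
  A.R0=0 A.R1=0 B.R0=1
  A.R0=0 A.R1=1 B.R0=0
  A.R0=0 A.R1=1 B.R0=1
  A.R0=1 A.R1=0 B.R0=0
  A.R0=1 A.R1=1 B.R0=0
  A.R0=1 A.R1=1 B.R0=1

missing: A.R0=1 A.R1=0 B.R0=1

outcome vector order: (A.R0,A.R1,B.R0)
[TSO] allowed = {0/0/0, 0/0/1, 0/1/0, 0/1/1, 1/0/0, 1/0/1, 1/1/0, 1/1/1}
TSO∖claimed = {1/0/1}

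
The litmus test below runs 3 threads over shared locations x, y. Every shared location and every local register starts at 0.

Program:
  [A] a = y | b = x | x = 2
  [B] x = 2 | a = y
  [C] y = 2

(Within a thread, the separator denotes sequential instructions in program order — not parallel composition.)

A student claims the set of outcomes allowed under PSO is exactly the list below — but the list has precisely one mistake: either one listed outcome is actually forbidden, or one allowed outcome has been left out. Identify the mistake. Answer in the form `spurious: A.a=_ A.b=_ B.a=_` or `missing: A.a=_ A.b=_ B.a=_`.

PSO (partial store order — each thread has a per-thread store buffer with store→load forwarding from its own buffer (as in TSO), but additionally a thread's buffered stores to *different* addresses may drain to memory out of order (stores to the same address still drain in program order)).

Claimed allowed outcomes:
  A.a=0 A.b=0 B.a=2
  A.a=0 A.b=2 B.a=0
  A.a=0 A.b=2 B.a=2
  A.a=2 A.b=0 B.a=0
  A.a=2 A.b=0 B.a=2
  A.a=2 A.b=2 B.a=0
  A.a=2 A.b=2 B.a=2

outcome vector order: (A.a,A.b,B.a)
PSO: 8 outcomes — {0/0/0, 0/0/2, 0/2/0, 0/2/2, 2/0/0, 2/0/2, 2/2/0, 2/2/2}
PSO∖claimed = {0/0/0}

missing: A.a=0 A.b=0 B.a=0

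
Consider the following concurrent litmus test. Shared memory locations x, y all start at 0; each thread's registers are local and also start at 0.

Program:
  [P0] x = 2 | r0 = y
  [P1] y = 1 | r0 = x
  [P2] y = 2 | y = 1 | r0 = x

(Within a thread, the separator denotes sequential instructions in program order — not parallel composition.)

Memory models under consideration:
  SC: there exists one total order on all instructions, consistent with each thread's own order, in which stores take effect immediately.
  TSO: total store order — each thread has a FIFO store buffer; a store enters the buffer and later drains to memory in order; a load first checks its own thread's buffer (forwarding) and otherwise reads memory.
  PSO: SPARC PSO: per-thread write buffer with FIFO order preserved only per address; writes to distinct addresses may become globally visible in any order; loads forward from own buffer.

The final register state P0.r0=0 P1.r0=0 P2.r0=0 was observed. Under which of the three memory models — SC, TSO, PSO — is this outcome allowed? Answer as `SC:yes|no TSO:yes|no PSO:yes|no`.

outcome vector order: (P0.r0,P1.r0,P2.r0)
under SC → 0/2/2, 1/0/0, 1/0/2, 1/2/0, 1/2/2, 2/0/2, 2/2/2
under TSO → 0/0/0, 0/0/2, 0/2/0, 0/2/2, 1/0/0, 1/0/2, 1/2/0, 1/2/2, 2/0/0, 2/0/2, 2/2/0, 2/2/2
under PSO → 0/0/0, 0/0/2, 0/2/0, 0/2/2, 1/0/0, 1/0/2, 1/2/0, 1/2/2, 2/0/0, 2/0/2, 2/2/0, 2/2/2
target 0/0/0 ∈ {TSO,PSO}

SC:no TSO:yes PSO:yes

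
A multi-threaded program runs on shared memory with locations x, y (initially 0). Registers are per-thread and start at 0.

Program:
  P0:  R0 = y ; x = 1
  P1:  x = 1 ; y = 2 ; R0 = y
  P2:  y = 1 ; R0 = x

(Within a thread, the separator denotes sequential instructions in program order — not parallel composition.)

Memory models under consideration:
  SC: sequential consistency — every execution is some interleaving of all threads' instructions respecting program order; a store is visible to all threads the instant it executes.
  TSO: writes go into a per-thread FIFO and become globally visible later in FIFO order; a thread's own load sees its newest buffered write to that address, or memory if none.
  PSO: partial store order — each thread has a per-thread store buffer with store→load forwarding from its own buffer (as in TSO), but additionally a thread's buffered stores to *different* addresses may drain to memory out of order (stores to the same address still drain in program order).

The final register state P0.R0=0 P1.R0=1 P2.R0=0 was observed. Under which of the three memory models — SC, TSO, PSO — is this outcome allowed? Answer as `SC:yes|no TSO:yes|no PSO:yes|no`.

SC:no TSO:yes PSO:yes

outcome vector order: (P0.R0,P1.R0,P2.R0)
SC: 9 outcomes — {011 020 021 111 120 121 211 220 221}
TSO: 12 outcomes — {010 011 020 021 110 111 120 121 210 211 220 221}
PSO: 12 outcomes — {010 011 020 021 110 111 120 121 210 211 220 221}
target 010 ∈ {TSO,PSO}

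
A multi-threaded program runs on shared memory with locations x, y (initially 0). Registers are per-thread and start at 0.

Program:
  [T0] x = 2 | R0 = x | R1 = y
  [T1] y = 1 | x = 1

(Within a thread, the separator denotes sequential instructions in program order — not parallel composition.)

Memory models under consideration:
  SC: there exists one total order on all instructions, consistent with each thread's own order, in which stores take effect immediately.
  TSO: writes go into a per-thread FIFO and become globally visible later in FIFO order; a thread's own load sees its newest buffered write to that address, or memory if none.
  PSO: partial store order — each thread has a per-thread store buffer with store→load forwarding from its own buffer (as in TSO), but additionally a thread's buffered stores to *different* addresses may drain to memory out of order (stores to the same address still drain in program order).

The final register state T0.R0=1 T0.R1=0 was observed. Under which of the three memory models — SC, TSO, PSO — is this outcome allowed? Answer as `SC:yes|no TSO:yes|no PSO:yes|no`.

SC:no TSO:no PSO:yes

outcome vector order: (T0.R0,T0.R1)
under SC → <1 1>; <2 0>; <2 1>
under TSO → <1 1>; <2 0>; <2 1>
under PSO → <1 0>; <1 1>; <2 0>; <2 1>
target <1 0> ∈ {PSO}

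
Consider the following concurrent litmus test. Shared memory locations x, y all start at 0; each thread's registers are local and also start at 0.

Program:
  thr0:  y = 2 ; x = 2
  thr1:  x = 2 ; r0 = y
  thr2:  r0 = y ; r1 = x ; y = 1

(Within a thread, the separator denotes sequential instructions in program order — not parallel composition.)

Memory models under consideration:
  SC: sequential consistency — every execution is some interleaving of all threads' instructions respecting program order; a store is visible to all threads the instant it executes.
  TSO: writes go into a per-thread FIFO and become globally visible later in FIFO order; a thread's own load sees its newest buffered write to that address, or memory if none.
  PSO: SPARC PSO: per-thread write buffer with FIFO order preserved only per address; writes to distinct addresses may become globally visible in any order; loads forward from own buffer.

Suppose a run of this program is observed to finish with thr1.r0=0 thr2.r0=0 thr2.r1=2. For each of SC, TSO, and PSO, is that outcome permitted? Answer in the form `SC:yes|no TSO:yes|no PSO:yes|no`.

SC:yes TSO:yes PSO:yes

outcome vector order: (thr1.r0,thr2.r0,thr2.r1)
SC (11): <0 0 0>; <0 0 2>; <0 2 2>; <1 0 0>; <1 0 2>; <1 2 0>; <1 2 2>; <2 0 0>; <2 0 2>; <2 2 0>; <2 2 2>
TSO (12): <0 0 0>; <0 0 2>; <0 2 0>; <0 2 2>; <1 0 0>; <1 0 2>; <1 2 0>; <1 2 2>; <2 0 0>; <2 0 2>; <2 2 0>; <2 2 2>
PSO (12): <0 0 0>; <0 0 2>; <0 2 0>; <0 2 2>; <1 0 0>; <1 0 2>; <1 2 0>; <1 2 2>; <2 0 0>; <2 0 2>; <2 2 0>; <2 2 2>
target <0 0 2> ∈ {SC,TSO,PSO}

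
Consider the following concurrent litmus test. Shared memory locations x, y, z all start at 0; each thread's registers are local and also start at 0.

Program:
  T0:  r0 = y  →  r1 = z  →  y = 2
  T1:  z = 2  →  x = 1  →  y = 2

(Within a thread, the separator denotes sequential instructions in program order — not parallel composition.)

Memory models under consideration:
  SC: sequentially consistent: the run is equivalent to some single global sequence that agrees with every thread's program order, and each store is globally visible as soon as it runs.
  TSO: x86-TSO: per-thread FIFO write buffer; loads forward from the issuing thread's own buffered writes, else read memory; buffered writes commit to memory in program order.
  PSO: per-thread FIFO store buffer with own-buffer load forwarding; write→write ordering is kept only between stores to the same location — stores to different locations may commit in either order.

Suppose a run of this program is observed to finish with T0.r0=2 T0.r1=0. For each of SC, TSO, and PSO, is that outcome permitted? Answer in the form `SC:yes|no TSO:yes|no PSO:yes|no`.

outcome vector order: (T0.r0,T0.r1)
SC: 3 outcomes — {<0 0>, <0 2>, <2 2>}
TSO: 3 outcomes — {<0 0>, <0 2>, <2 2>}
PSO: 4 outcomes — {<0 0>, <0 2>, <2 0>, <2 2>}
target <2 0> ∈ {PSO}

SC:no TSO:no PSO:yes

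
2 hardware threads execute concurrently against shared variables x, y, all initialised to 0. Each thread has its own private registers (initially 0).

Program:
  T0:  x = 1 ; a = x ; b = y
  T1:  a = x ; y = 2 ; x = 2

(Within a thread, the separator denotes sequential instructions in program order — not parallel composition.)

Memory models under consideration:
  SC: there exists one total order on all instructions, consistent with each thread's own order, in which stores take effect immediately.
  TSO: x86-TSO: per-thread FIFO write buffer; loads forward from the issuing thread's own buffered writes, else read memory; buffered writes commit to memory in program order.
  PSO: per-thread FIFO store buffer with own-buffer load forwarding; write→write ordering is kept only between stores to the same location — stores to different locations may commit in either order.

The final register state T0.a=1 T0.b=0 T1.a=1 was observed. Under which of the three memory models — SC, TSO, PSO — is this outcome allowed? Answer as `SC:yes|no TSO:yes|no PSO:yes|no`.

SC:yes TSO:yes PSO:yes

outcome vector order: (T0.a,T0.b,T1.a)
under SC → (1,0,0) (1,0,1) (1,2,0) (1,2,1) (2,2,0) (2,2,1)
under TSO → (1,0,0) (1,0,1) (1,2,0) (1,2,1) (2,2,0) (2,2,1)
under PSO → (1,0,0) (1,0,1) (1,2,0) (1,2,1) (2,0,0) (2,0,1) (2,2,0) (2,2,1)
target (1,0,1) ∈ {SC,TSO,PSO}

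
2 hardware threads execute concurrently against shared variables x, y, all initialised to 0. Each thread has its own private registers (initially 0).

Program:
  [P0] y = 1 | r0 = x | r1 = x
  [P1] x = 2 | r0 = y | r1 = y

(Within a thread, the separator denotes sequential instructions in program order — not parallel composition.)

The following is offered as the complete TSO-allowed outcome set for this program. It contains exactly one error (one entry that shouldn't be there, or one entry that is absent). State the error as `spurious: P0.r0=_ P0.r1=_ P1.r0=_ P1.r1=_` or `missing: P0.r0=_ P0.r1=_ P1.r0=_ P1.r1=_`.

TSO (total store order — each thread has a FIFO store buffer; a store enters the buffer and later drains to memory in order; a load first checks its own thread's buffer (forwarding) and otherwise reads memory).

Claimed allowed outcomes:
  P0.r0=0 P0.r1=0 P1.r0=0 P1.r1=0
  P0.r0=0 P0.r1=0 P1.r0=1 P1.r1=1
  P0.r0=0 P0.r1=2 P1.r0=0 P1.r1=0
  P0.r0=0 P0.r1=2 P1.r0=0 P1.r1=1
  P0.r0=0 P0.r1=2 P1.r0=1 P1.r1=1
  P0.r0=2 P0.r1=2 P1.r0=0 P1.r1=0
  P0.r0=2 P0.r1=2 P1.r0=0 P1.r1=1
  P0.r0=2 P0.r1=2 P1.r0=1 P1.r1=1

missing: P0.r0=0 P0.r1=0 P1.r0=0 P1.r1=1

outcome vector order: (P0.r0,P0.r1,P1.r0,P1.r1)
[TSO] allowed = {0/0/0/0 0/0/0/1 0/0/1/1 0/2/0/0 0/2/0/1 0/2/1/1 2/2/0/0 2/2/0/1 2/2/1/1}
TSO∖claimed = {0/0/0/1}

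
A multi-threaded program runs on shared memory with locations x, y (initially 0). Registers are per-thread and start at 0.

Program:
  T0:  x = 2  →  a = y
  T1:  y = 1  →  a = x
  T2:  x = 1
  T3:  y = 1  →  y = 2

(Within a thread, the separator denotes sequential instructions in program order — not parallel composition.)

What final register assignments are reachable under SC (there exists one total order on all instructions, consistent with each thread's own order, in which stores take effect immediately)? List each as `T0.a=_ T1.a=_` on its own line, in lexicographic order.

T0.a=0 T1.a=1
T0.a=0 T1.a=2
T0.a=1 T1.a=0
T0.a=1 T1.a=1
T0.a=1 T1.a=2
T0.a=2 T1.a=0
T0.a=2 T1.a=1
T0.a=2 T1.a=2

outcome vector order: (T0.a,T1.a)
|SC outcomes| = 8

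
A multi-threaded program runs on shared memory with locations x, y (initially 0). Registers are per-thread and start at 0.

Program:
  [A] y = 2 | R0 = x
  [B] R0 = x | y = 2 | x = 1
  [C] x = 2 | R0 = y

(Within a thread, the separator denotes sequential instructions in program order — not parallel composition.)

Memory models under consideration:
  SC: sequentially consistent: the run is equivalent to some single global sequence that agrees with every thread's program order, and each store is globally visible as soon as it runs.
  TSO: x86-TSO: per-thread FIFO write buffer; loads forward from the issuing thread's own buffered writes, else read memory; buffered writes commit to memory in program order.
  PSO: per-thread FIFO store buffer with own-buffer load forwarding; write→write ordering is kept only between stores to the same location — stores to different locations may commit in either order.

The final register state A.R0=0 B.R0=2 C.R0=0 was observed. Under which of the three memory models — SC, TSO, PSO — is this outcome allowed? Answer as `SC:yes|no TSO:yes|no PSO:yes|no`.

SC:no TSO:yes PSO:yes

outcome vector order: (A.R0,B.R0,C.R0)
SC: 10 outcomes — {002, 022, 100, 102, 120, 122, 200, 202, 220, 222}
TSO: 12 outcomes — {000, 002, 020, 022, 100, 102, 120, 122, 200, 202, 220, 222}
PSO: 12 outcomes — {000, 002, 020, 022, 100, 102, 120, 122, 200, 202, 220, 222}
target 020 ∈ {TSO,PSO}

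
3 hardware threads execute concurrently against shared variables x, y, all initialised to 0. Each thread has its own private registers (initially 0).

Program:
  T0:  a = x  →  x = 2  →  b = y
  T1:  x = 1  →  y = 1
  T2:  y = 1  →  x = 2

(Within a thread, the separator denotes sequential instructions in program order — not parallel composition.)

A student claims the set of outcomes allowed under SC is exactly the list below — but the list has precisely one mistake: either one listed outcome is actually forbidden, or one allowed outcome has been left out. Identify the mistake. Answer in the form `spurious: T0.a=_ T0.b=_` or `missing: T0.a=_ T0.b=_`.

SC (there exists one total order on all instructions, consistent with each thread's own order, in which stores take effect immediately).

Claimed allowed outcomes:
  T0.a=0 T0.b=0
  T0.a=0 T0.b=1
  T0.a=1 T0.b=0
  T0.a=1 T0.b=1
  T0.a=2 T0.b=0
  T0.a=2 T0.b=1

spurious: T0.a=2 T0.b=0

outcome vector order: (T0.a,T0.b)
SC (5): 00, 01, 10, 11, 21
claimed∖SC = {20}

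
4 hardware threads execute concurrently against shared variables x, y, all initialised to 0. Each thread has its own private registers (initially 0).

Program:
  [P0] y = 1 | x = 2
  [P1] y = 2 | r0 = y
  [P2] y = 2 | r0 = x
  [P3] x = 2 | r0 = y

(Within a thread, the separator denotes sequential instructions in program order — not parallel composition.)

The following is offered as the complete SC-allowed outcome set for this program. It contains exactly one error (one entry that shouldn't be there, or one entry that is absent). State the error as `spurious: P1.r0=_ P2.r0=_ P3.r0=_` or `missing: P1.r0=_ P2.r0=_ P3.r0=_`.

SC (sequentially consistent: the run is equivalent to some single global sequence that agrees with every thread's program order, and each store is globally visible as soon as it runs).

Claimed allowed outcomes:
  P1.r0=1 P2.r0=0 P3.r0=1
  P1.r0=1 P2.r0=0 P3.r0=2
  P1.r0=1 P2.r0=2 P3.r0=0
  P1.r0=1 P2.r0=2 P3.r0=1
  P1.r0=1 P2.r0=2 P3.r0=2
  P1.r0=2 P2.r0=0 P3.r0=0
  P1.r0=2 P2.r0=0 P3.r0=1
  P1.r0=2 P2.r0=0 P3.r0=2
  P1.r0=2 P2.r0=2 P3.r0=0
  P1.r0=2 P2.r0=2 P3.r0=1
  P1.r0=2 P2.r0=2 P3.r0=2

spurious: P1.r0=2 P2.r0=0 P3.r0=0

outcome vector order: (P1.r0,P2.r0,P3.r0)
under SC → 101; 102; 120; 121; 122; 201; 202; 220; 221; 222
claimed∖SC = {200}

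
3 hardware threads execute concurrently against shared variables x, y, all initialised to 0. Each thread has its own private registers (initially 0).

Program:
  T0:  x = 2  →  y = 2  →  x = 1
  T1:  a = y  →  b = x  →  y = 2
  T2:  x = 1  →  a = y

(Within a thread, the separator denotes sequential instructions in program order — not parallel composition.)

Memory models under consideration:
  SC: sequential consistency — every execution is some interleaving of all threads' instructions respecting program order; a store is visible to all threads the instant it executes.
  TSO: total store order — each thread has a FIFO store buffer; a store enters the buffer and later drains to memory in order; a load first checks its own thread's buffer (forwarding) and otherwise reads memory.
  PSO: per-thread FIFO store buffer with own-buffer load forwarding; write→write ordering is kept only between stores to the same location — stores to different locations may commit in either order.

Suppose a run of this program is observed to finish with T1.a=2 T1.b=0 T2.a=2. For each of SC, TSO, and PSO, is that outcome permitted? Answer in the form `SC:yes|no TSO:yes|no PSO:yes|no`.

SC:no TSO:no PSO:yes

outcome vector order: (T1.a,T1.b,T2.a)
under SC → <0 0 0>, <0 0 2>, <0 1 0>, <0 1 2>, <0 2 0>, <0 2 2>, <2 1 0>, <2 1 2>, <2 2 0>, <2 2 2>
under TSO → <0 0 0>, <0 0 2>, <0 1 0>, <0 1 2>, <0 2 0>, <0 2 2>, <2 1 0>, <2 1 2>, <2 2 0>, <2 2 2>
under PSO → <0 0 0>, <0 0 2>, <0 1 0>, <0 1 2>, <0 2 0>, <0 2 2>, <2 0 0>, <2 0 2>, <2 1 0>, <2 1 2>, <2 2 0>, <2 2 2>
target <2 0 2> ∈ {PSO}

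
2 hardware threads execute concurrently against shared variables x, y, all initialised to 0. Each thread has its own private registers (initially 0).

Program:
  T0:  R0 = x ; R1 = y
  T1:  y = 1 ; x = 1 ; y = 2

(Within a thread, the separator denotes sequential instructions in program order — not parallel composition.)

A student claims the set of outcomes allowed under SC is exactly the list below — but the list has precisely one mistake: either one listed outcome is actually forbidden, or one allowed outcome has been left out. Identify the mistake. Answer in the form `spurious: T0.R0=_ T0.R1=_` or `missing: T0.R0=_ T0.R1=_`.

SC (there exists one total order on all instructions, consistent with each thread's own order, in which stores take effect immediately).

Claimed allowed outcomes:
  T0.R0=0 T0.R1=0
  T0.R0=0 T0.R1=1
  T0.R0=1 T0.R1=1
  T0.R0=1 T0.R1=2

missing: T0.R0=0 T0.R1=2

outcome vector order: (T0.R0,T0.R1)
[SC] allowed = {0/0 0/1 0/2 1/1 1/2}
SC∖claimed = {0/2}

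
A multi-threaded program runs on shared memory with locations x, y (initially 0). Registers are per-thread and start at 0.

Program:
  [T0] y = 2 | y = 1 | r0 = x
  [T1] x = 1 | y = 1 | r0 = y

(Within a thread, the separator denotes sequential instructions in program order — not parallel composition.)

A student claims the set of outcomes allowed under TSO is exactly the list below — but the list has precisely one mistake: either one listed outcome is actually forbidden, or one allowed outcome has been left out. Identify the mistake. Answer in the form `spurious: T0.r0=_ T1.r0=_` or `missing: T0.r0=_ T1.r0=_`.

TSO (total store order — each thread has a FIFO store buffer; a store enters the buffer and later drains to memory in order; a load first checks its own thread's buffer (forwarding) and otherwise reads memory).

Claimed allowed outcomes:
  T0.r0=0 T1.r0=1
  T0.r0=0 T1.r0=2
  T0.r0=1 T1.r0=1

missing: T0.r0=1 T1.r0=2

outcome vector order: (T0.r0,T1.r0)
TSO (4): (0,1) (0,2) (1,1) (1,2)
TSO∖claimed = {(1,2)}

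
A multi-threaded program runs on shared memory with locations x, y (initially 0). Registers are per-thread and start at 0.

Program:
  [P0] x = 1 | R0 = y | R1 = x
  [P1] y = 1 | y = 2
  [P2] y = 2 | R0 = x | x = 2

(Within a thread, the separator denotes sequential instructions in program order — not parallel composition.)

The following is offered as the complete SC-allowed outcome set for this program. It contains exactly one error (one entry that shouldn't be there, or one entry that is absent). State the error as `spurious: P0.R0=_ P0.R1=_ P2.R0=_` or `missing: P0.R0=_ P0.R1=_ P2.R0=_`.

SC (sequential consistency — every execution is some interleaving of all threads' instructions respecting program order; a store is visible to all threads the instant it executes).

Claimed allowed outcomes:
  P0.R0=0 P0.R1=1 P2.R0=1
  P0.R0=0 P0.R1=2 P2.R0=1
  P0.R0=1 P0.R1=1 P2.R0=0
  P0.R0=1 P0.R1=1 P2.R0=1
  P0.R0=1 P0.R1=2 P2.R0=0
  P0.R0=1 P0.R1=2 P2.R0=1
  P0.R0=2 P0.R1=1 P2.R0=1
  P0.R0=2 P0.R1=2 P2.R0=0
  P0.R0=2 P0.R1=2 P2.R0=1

missing: P0.R0=2 P0.R1=1 P2.R0=0

outcome vector order: (P0.R0,P0.R1,P2.R0)
SC (10): <0 1 1>; <0 2 1>; <1 1 0>; <1 1 1>; <1 2 0>; <1 2 1>; <2 1 0>; <2 1 1>; <2 2 0>; <2 2 1>
SC∖claimed = {<2 1 0>}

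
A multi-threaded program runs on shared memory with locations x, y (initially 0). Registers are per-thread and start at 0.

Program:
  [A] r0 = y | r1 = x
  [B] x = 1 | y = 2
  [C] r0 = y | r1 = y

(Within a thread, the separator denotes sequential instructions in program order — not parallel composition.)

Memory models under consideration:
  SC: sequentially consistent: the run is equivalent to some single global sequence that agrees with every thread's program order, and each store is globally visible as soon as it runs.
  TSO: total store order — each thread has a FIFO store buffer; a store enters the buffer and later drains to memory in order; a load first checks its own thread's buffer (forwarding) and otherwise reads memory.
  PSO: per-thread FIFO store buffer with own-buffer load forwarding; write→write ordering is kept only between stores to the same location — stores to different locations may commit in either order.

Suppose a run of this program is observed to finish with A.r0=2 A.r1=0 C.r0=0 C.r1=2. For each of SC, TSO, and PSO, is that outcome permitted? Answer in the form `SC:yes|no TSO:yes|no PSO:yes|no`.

outcome vector order: (A.r0,A.r1,C.r0,C.r1)
SC (9): 0000 0002 0022 0100 0102 0122 2100 2102 2122
TSO (9): 0000 0002 0022 0100 0102 0122 2100 2102 2122
PSO (12): 0000 0002 0022 0100 0102 0122 2000 2002 2022 2100 2102 2122
target 2002 ∈ {PSO}

SC:no TSO:no PSO:yes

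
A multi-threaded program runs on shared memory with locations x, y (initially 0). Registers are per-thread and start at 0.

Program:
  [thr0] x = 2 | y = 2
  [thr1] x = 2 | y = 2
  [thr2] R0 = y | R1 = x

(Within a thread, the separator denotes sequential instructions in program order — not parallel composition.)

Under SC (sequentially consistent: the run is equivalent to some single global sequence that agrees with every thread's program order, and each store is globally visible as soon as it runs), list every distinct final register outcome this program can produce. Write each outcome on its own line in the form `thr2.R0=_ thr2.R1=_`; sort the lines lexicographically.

outcome vector order: (thr2.R0,thr2.R1)
|SC outcomes| = 3

thr2.R0=0 thr2.R1=0
thr2.R0=0 thr2.R1=2
thr2.R0=2 thr2.R1=2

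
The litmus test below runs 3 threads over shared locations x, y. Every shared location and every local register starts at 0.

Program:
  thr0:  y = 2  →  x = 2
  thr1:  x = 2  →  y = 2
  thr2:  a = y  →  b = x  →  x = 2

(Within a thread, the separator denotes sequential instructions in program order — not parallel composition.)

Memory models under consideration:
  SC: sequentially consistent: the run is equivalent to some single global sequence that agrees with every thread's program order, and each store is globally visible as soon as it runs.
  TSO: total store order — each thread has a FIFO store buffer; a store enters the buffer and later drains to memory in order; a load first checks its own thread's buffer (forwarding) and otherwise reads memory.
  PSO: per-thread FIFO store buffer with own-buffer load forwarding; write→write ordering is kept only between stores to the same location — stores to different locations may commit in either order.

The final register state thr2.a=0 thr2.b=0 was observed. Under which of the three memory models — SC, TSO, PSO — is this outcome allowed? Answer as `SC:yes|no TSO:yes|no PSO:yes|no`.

outcome vector order: (thr2.a,thr2.b)
SC: 4 outcomes — {<0 0>, <0 2>, <2 0>, <2 2>}
TSO: 4 outcomes — {<0 0>, <0 2>, <2 0>, <2 2>}
PSO: 4 outcomes — {<0 0>, <0 2>, <2 0>, <2 2>}
target <0 0> ∈ {SC,TSO,PSO}

SC:yes TSO:yes PSO:yes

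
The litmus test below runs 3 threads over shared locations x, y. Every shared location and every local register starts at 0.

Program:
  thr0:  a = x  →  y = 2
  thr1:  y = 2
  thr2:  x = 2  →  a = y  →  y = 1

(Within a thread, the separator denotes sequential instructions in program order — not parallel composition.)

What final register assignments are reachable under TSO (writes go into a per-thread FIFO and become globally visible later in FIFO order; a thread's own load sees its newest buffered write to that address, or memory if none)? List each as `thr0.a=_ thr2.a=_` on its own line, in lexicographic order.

thr0.a=0 thr2.a=0
thr0.a=0 thr2.a=2
thr0.a=2 thr2.a=0
thr0.a=2 thr2.a=2

outcome vector order: (thr0.a,thr2.a)
|TSO outcomes| = 4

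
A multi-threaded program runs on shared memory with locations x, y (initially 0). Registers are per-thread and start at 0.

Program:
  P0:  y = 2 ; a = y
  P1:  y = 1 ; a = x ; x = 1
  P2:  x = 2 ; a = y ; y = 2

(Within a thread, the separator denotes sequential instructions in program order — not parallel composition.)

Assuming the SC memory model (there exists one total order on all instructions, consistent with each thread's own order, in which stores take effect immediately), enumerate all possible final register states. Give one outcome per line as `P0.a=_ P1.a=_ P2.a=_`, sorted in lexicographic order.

P0.a=1 P1.a=0 P2.a=1
P0.a=1 P1.a=2 P2.a=0
P0.a=1 P1.a=2 P2.a=1
P0.a=1 P1.a=2 P2.a=2
P0.a=2 P1.a=0 P2.a=1
P0.a=2 P1.a=0 P2.a=2
P0.a=2 P1.a=2 P2.a=0
P0.a=2 P1.a=2 P2.a=1
P0.a=2 P1.a=2 P2.a=2

outcome vector order: (P0.a,P1.a,P2.a)
|SC outcomes| = 9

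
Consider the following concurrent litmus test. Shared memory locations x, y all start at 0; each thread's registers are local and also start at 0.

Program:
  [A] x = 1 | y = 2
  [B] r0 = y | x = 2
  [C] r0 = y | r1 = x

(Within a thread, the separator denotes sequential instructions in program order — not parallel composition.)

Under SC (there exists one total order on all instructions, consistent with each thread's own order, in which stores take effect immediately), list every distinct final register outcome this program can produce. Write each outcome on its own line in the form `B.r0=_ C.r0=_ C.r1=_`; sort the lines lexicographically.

outcome vector order: (B.r0,C.r0,C.r1)
|SC outcomes| = 10

B.r0=0 C.r0=0 C.r1=0
B.r0=0 C.r0=0 C.r1=1
B.r0=0 C.r0=0 C.r1=2
B.r0=0 C.r0=2 C.r1=1
B.r0=0 C.r0=2 C.r1=2
B.r0=2 C.r0=0 C.r1=0
B.r0=2 C.r0=0 C.r1=1
B.r0=2 C.r0=0 C.r1=2
B.r0=2 C.r0=2 C.r1=1
B.r0=2 C.r0=2 C.r1=2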